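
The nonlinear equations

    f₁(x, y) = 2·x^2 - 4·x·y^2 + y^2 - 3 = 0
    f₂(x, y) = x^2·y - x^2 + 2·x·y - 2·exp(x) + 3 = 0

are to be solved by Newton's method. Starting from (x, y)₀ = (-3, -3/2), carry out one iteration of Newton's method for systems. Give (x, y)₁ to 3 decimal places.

(-2.300, -0.742)

At (-3, -3/2): F = (44.250, -10.59957).
Jacobian J = [[4·x - 4·y^2, -8·x·y + 2·y], [2·x·y - 2·x + 2·y - 2·exp(x), x^2 + 2·x]].
At the point, J = [[-21.000, -39.000], [11.90043, 3.000]] (det J = 401.11661).
Solving J·Δ = −F gives Δ = (0.700, 0.758).
Then the next iterate is (x, y)₁ = (-2.300, -0.742).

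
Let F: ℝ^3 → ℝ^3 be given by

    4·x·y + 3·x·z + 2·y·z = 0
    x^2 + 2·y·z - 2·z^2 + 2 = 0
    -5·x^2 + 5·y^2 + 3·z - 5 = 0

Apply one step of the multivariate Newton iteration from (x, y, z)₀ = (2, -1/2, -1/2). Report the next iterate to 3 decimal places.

(0.626, -0.148, -0.654)

At (2, -1/2, -1/2): F = (-6.500, 6.000, -25.250).
Jacobian J = [[4·y + 3·z, 4·x + 2·z, 3·x + 2·y], [2·x, 2·z, 2·y - 4·z], [-10·x, 10·y, 3]].
At the point, J = [[-3.500, 7.000, 5.000], [4.000, -1.000, 1.000], [-20.000, -5.000, 3.000]] (det J = -431.000).
Solving J·Δ = −F gives Δ = (-1.374, 0.352, -0.154).
Then the next iterate is (x, y, z)₁ = (0.626, -0.148, -0.654).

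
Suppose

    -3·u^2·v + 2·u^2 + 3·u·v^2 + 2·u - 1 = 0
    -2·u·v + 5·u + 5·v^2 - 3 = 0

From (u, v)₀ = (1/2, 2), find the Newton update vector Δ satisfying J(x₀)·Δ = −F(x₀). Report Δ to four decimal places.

(-0.0169, -0.9202)

At (1/2, 2): F = (5.0000, 17.5000).
Jacobian J = [[-6·u·v + 4·u + 3·v^2 + 2, -3·u^2 + 6·u·v], [-2·v + 5, -2·u + 10·v]].
At the point, J = [[10.0000, 5.2500], [1.0000, 19.0000]] (det J = 184.7500).
Solving J·Δ = −F gives Δ = (-0.0169, -0.9202).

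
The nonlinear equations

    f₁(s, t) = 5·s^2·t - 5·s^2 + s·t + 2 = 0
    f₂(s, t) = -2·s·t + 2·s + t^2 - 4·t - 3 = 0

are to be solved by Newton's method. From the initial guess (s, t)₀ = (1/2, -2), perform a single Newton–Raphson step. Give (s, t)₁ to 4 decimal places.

At (1/2, -2): F = (-2.7500, 12.0000).
Jacobian J = [[10·s·t - 10·s + t, 5·s^2 + s], [-2·t + 2, -2·s + 2·t - 4]].
At the point, J = [[-17.0000, 1.7500], [6.0000, -9.0000]] (det J = 142.5000).
Solving J·Δ = −F gives Δ = (-0.0263, 1.3158).
Then the next iterate is (s, t)₁ = (0.4737, -0.6842).

(0.4737, -0.6842)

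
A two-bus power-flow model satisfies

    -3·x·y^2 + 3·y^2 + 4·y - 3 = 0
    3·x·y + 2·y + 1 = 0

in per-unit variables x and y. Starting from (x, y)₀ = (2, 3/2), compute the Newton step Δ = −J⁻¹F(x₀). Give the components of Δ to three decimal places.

(1.111, -2.250)

At (2, 3/2): F = (-3.750, 13.000).
Jacobian J = [[-3·y^2, -6·x·y + 6·y + 4], [3·y, 3·x + 2]].
At the point, J = [[-6.750, -5.000], [4.500, 8.000]] (det J = -31.500).
Solving J·Δ = −F gives Δ = (1.111, -2.250).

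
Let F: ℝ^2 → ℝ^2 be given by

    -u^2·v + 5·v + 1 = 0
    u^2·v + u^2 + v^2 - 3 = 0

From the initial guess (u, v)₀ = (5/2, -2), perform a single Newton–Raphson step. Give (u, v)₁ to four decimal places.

At (5/2, -2): F = (3.5000, -5.2500).
Jacobian J = [[-2·u·v, -u^2 + 5], [2·u·v + 2·u, u^2 + 2·v]].
At the point, J = [[10.0000, -1.2500], [-5.0000, 2.2500]] (det J = 16.2500).
Solving J·Δ = −F gives Δ = (-0.0808, 2.1538).
Then the next iterate is (u, v)₁ = (2.4192, 0.1538).

(2.4192, 0.1538)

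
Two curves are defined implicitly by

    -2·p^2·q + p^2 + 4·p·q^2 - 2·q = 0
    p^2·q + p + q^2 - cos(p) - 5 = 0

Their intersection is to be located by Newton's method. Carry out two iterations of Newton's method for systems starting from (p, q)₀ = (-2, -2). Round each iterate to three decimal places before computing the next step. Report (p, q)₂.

At (-2, -2): F = (-8.000, -10.58385).
Jacobian J = [[-4·p·q + 2·p + 4·q^2, -2·p^2 + 8·p·q - 2], [2·p·q + sin(p) + 1, p^2 + 2·q]].
At the point, J = [[-4.000, 22.000], [8.09070, 0.000]] (det J = -177.99546).
Solving J·Δ = −F gives Δ = (1.308, 0.601).
Then the next iterate is (p, q)₁ = (-0.692, -1.399).
Round to (-0.692, -1.399) and repeat: F = (-0.80081, -5.17470), J = [[2.57237, 4.78714], [2.29814, -2.31914]].
Δ = (1.569, -0.676), so (p, q)₂ = (0.877, -2.075).

(0.877, -2.075)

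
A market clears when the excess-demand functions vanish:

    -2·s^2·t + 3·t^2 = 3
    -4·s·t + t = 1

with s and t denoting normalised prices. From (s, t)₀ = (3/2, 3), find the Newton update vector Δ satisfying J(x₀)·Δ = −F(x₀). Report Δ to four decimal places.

(-0.6488, -1.6429)

At (3/2, 3): F = (10.5000, -16.0000).
Jacobian J = [[-4·s·t, -2·s^2 + 6·t], [-4·t, -4·s + 1]].
At the point, J = [[-18.0000, 13.5000], [-12.0000, -5.0000]] (det J = 252.0000).
Solving J·Δ = −F gives Δ = (-0.6488, -1.6429).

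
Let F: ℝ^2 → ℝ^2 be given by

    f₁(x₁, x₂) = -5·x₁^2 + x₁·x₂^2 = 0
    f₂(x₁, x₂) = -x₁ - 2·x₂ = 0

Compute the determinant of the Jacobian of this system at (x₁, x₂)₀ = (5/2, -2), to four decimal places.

J = [[-10·x₁ + x₂^2, 2·x₁·x₂], [-1, -2]].
At the point, J = [[-21.0000, -10.0000], [-1.0000, -2.0000]].
det J = 32.0000.

32.0000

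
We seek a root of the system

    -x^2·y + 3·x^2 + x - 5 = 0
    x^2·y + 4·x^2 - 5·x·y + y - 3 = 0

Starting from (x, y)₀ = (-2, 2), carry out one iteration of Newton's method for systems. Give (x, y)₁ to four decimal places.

(-1.2983, 0.7238)

At (-2, 2): F = (-3.0000, 43.0000).
Jacobian J = [[-2·x·y + 6·x + 1, -x^2], [2·x·y + 8·x - 5·y, x^2 - 5·x + 1]].
At the point, J = [[-3.0000, -4.0000], [-34.0000, 15.0000]] (det J = -181.0000).
Solving J·Δ = −F gives Δ = (0.7017, -1.2762).
Then the next iterate is (x, y)₁ = (-1.2983, 0.7238).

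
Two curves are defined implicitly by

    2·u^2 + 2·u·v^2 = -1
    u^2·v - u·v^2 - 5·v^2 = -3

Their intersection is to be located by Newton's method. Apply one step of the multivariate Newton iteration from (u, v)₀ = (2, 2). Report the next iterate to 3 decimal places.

(1.268, 1.170)

At (2, 2): F = (25.000, -17.000).
Jacobian J = [[4·u + 2·v^2, 4·u·v], [2·u·v - v^2, u^2 - 2·u·v - 10·v]].
At the point, J = [[16.000, 16.000], [4.000, -24.000]] (det J = -448.000).
Solving J·Δ = −F gives Δ = (-0.732, -0.830).
Then the next iterate is (u, v)₁ = (1.268, 1.170).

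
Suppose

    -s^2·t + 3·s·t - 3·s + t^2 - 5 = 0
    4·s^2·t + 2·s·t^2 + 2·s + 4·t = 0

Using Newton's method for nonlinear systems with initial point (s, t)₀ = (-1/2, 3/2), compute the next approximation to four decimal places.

(1.9302, -1.2326)

At (-1/2, 3/2): F = (-3.8750, 4.2500).
Jacobian J = [[-2·s·t + 3·t - 3, -s^2 + 3·s + 2·t], [8·s·t + 2·t^2 + 2, 4·s^2 + 4·s·t + 4]].
At the point, J = [[3.0000, 1.2500], [0.5000, 2.0000]] (det J = 5.3750).
Solving J·Δ = −F gives Δ = (2.4302, -2.7326).
Then the next iterate is (s, t)₁ = (1.9302, -1.2326).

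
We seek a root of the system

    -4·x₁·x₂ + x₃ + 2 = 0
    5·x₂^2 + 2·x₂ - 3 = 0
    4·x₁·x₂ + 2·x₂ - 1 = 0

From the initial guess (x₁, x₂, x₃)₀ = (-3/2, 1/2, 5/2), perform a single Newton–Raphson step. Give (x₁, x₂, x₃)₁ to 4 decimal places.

At (-3/2, 1/2, 5/2): F = (7.5000, -0.7500, -3.0000).
Jacobian J = [[-4·x₂, -4·x₁, 1], [0, 10·x₂ + 2, 0], [4·x₂, 4·x₁ + 2, 0]].
At the point, J = [[-2.0000, 6.0000, 1.0000], [0.0000, 7.0000, 0.0000], [2.0000, -4.0000, 0.0000]] (det J = -14.0000).
Solving J·Δ = −F gives Δ = (1.7143, 0.1071, -4.7143).
Then the next iterate is (x₁, x₂, x₃)₁ = (0.2143, 0.6071, -2.2143).

(0.2143, 0.6071, -2.2143)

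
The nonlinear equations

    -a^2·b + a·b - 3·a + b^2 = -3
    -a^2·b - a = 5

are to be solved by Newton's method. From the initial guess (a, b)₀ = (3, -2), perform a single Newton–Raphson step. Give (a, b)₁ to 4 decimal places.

(2.7872, -1.1489)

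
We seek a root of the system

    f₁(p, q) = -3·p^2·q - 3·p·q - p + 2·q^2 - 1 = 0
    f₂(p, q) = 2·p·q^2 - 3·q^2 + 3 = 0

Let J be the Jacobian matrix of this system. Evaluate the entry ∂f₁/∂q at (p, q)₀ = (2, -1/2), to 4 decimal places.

∂f₁/∂q = -3·p^2 - 3·p + 4·q.
At (2, -1/2) this is -20.0000.

-20.0000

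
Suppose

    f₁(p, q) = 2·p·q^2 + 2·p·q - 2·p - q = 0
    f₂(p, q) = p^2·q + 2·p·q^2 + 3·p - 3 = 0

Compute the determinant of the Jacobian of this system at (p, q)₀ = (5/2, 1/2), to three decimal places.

J = [[2·q^2 + 2·q - 2, 4·p·q + 2·p - 1], [2·p·q + 2·q^2 + 3, p^2 + 4·p·q]].
At the point, J = [[-0.500, 9.000], [6.000, 11.250]].
det J = -59.625.

-59.625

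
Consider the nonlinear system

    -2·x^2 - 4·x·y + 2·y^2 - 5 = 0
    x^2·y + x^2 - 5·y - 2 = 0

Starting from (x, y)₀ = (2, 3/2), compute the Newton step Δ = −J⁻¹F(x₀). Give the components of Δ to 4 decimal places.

At (2, 3/2): F = (-20.5000, 0.5000).
Jacobian J = [[-4·x - 4·y, -4·x + 4·y], [2·x·y + 2·x, x^2 - 5]].
At the point, J = [[-14.0000, -2.0000], [10.0000, -1.0000]] (det J = 34.0000).
Solving J·Δ = −F gives Δ = (-0.6324, -5.8235).

(-0.6324, -5.8235)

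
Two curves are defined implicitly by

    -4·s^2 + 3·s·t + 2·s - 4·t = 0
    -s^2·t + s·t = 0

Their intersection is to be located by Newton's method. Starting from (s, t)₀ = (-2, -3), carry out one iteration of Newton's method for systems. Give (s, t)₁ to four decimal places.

(-1.4118, -1.4706)

At (-2, -3): F = (10.0000, 18.0000).
Jacobian J = [[-8·s + 3·t + 2, 3·s - 4], [-2·s·t + t, -s^2 + s]].
At the point, J = [[9.0000, -10.0000], [-15.0000, -6.0000]] (det J = -204.0000).
Solving J·Δ = −F gives Δ = (0.5882, 1.5294).
Then the next iterate is (s, t)₁ = (-1.4118, -1.4706).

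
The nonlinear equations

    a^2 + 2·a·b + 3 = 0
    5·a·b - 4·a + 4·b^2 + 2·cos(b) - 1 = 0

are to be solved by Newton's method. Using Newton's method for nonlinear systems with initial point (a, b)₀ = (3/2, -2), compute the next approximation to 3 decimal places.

(0.976, -1.925)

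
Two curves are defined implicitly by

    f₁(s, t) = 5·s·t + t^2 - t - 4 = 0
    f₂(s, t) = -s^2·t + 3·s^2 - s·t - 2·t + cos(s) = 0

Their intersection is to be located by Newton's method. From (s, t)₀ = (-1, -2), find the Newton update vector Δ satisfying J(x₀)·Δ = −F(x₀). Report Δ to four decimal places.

(0.9965, 0.2035)

At (-1, -2): F = (12.0000, 7.540302).
Jacobian J = [[5·t, 5·s + 2·t - 1], [-2·s·t + 6·s - t - sin(s), -s^2 - s - 2]].
At the point, J = [[-10.0000, -10.0000], [-7.158529, -2.0000]] (det J = -51.585290).
Solving J·Δ = −F gives Δ = (0.9965, 0.2035).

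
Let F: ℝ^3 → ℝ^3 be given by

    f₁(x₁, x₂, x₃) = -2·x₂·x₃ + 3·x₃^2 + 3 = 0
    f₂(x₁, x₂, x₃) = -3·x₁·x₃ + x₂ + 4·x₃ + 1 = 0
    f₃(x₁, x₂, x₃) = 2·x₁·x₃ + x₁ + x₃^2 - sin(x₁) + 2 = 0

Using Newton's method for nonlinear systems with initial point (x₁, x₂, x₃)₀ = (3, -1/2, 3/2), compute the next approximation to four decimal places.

At (3, -1/2, 3/2): F = (11.2500, -7.0000, 16.108880).
Jacobian J = [[0, -2·x₃, -2·x₂ + 6·x₃], [-3·x₃, 1, -3·x₁ + 4], [2·x₃ - cos(x₁) + 1, 0, 2·x₁ + 2·x₃]].
At the point, J = [[0.0000, -3.0000, 10.0000], [-4.5000, 1.0000, -5.0000], [4.989992, 0.0000, 9.0000]] (det J = -96.550038).
Solving J·Δ = −F gives Δ = (-0.0746, -2.0783, -1.7485).
Then the next iterate is (x₁, x₂, x₃)₁ = (2.9254, -2.5783, -0.2485).

(2.9254, -2.5783, -0.2485)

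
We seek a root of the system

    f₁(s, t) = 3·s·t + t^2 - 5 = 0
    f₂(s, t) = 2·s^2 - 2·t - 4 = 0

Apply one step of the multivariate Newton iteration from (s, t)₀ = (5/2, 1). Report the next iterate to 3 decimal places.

At (5/2, 1): F = (3.500, 6.500).
Jacobian J = [[3·t, 3·s + 2·t], [4·s, -2]].
At the point, J = [[3.000, 9.500], [10.000, -2.000]] (det J = -101.000).
Solving J·Δ = −F gives Δ = (-0.681, -0.153).
Then the next iterate is (s, t)₁ = (1.819, 0.847).

(1.819, 0.847)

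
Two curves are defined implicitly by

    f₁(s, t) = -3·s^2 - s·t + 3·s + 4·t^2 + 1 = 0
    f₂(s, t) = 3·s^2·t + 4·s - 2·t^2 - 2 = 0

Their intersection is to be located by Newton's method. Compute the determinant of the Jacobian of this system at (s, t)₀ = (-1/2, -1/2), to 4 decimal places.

J = [[-6·s - t + 3, -s + 8·t], [6·s·t + 4, 3·s^2 - 4·t]].
At the point, J = [[6.5000, -3.5000], [5.5000, 2.7500]].
det J = 37.1250.

37.1250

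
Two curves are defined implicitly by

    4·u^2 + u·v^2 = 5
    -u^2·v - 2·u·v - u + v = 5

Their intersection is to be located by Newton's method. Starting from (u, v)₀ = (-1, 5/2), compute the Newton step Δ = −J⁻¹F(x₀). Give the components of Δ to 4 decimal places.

(-1.1176, -1.0588)

At (-1, 5/2): F = (-7.2500, 1.0000).
Jacobian J = [[8·u + v^2, 2·u·v], [-2·u·v - 2·v - 1, -u^2 - 2·u + 1]].
At the point, J = [[-1.7500, -5.0000], [-1.0000, 2.0000]] (det J = -8.5000).
Solving J·Δ = −F gives Δ = (-1.1176, -1.0588).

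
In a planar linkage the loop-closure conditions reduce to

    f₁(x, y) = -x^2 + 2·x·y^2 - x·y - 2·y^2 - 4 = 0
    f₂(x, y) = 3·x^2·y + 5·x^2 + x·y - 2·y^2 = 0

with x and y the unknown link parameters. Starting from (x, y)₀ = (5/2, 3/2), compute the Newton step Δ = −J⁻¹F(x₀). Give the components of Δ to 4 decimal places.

At (5/2, 3/2): F = (-7.2500, 58.6250).
Jacobian J = [[-2·x + 2·y^2 - y, 4·x·y - x - 4·y], [6·x·y + 10·x + y, 3·x^2 + x - 4·y]].
At the point, J = [[-2.0000, 6.5000], [49.0000, 15.2500]] (det J = -349.0000).
Solving J·Δ = −F gives Δ = (-1.4087, 0.6819).

(-1.4087, 0.6819)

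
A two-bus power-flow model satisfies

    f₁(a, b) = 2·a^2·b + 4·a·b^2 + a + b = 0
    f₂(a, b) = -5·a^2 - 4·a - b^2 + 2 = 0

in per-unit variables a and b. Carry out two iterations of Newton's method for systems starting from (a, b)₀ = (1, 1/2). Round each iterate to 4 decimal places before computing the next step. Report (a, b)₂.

(0.3722, -0.0362)

At (1, 1/2): F = (3.5000, -7.2500).
Jacobian J = [[4·a·b + 4·b^2 + 1, 2·a^2 + 8·a·b + 1], [-10·a - 4, -2·b]].
At the point, J = [[4.0000, 7.0000], [-14.0000, -1.0000]] (det J = 94.0000).
Solving J·Δ = −F gives Δ = (-0.5027, -0.2128).
Then the next iterate is (a, b)₁ = (0.4973, 0.2872).
Round to (0.4973, 0.2872) and repeat: F = (1.090630, -1.308220), J = [[1.901234, 2.637211], [-8.9730, -0.5744]].
Δ = (-0.1251, -0.3234), so (a, b)₂ = (0.3722, -0.0362).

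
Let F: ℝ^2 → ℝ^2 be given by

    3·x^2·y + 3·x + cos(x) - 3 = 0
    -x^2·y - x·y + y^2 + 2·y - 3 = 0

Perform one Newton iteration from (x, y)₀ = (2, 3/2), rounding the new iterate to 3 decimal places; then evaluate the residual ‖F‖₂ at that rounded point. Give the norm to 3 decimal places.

5.948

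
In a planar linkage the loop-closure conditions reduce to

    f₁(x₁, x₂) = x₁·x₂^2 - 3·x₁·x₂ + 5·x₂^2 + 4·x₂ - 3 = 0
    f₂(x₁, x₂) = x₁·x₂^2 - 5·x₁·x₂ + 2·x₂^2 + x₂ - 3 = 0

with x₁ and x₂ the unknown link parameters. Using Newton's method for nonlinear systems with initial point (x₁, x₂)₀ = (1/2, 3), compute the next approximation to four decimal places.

(-0.4225, 1.4789)

At (1/2, 3): F = (54.0000, 15.0000).
Jacobian J = [[x₂^2 - 3·x₂, 2·x₁·x₂ - 3·x₁ + 10·x₂ + 4], [x₂^2 - 5·x₂, 2·x₁·x₂ - 5·x₁ + 4·x₂ + 1]].
At the point, J = [[0.0000, 35.5000], [-6.0000, 13.5000]] (det J = 213.0000).
Solving J·Δ = −F gives Δ = (-0.9225, -1.5211).
Then the next iterate is (x₁, x₂)₁ = (-0.4225, 1.4789).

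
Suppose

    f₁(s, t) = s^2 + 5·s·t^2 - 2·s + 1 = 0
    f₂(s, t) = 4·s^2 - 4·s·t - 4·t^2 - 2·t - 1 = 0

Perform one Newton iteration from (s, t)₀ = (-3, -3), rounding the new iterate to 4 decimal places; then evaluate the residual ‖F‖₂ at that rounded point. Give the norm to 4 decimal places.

32.9596

At (-3, -3): F = (-119.0000, -31.0000).
Jacobian J = [[2·s + 5·t^2 - 2, 10·s·t], [8·s - 4·t, -4·s - 8·t - 2]].
At the point, J = [[37.0000, 90.0000], [-12.0000, 34.0000]] (det J = 2338.0000).
Solving J·Δ = −F gives Δ = (0.5372, 1.1014).
Then the next iterate is (s, t)₁ = (-2.4628, -1.8986).
Re-evaluating at (-2.4628, -1.8986): F = (-32.397070, -6.063481), so ‖F‖₂ = 32.9596.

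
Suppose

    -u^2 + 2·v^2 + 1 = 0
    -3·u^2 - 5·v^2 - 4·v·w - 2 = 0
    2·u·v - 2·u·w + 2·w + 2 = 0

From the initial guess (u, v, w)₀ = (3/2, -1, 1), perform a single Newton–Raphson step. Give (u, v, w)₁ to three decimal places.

(1.127, -0.532, 1.896)

At (3/2, -1, 1): F = (0.750, -9.750, -2.000).
Jacobian J = [[-2·u, 4·v, 0], [-6·u, -10·v - 4·w, -4·v], [2·v - 2·w, 2·u, -2·u + 2]].
At the point, J = [[-3.000, -4.000, 0.000], [-9.000, 6.000, 4.000], [-4.000, 3.000, -1.000]] (det J = 154.000).
Solving J·Δ = −F gives Δ = (-0.373, 0.468, 0.896).
Then the next iterate is (u, v, w)₁ = (1.127, -0.532, 1.896).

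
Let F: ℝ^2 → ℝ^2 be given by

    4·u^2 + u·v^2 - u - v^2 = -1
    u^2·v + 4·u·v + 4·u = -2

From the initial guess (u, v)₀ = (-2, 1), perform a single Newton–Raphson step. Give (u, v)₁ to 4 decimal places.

(-0.5909, -0.0909)

At (-2, 1): F = (16.0000, -10.0000).
Jacobian J = [[8·u + v^2 - 1, 2·u·v - 2·v], [2·u·v + 4·v + 4, u^2 + 4·u]].
At the point, J = [[-16.0000, -6.0000], [4.0000, -4.0000]] (det J = 88.0000).
Solving J·Δ = −F gives Δ = (1.4091, -1.0909).
Then the next iterate is (u, v)₁ = (-0.5909, -0.0909).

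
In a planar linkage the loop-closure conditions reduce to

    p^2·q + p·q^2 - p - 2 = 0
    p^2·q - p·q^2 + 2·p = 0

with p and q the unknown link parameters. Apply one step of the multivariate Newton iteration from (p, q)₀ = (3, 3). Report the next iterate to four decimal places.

(1.8644, 2.2787)

At (3, 3): F = (49.0000, 6.0000).
Jacobian J = [[2·p·q + q^2 - 1, p^2 + 2·p·q], [2·p·q - q^2 + 2, p^2 - 2·p·q]].
At the point, J = [[26.0000, 27.0000], [11.0000, -9.0000]] (det J = -531.0000).
Solving J·Δ = −F gives Δ = (-1.1356, -0.7213).
Then the next iterate is (p, q)₁ = (1.8644, 2.2787).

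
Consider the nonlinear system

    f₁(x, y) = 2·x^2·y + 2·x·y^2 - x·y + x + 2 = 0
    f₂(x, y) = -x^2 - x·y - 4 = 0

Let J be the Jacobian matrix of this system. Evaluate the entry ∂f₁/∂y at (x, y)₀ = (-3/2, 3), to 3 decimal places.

∂f₁/∂y = 2·x^2 + 4·x·y - x.
At (-3/2, 3) this is -12.000.

-12.000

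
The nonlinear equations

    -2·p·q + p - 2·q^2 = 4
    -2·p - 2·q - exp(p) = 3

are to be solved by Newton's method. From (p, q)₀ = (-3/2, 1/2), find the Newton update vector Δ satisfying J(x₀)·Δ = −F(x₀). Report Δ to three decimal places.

At (-3/2, 1/2): F = (-4.500, -1.22313).
Jacobian J = [[-2·q + 1, -2·p - 4·q], [-exp(p) - 2, -2]].
At the point, J = [[0.000, 1.000], [-2.22313, -2.000]] (det J = 2.22313).
Solving J·Δ = −F gives Δ = (-4.599, 4.500).

(-4.599, 4.500)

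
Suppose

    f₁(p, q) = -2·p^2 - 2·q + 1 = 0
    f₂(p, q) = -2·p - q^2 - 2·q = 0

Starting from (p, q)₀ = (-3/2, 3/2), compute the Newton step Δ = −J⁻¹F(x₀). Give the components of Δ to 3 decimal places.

(0.824, -0.779)

At (-3/2, 3/2): F = (-6.500, -2.250).
Jacobian J = [[-4·p, -2], [-2, -2·q - 2]].
At the point, J = [[6.000, -2.000], [-2.000, -5.000]] (det J = -34.000).
Solving J·Δ = −F gives Δ = (0.824, -0.779).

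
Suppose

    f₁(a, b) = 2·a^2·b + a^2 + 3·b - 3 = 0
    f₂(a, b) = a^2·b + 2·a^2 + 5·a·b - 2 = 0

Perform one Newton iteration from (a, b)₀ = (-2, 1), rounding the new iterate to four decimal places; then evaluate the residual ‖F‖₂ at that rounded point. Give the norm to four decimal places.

2.6332

At (-2, 1): F = (12.0000, 0.0000).
Jacobian J = [[4·a·b + 2·a, 2·a^2 + 3], [2·a·b + 4·a + 5·b, a^2 + 5·a]].
At the point, J = [[-12.0000, 11.0000], [-7.0000, -6.0000]] (det J = 149.0000).
Solving J·Δ = −F gives Δ = (0.4832, -0.5638).
Then the next iterate is (a, b)₁ = (-1.5168, 0.4362).
Re-evaluating at (-1.5168, 0.4362): F = (2.616397, 0.296781), so ‖F‖₂ = 2.6332.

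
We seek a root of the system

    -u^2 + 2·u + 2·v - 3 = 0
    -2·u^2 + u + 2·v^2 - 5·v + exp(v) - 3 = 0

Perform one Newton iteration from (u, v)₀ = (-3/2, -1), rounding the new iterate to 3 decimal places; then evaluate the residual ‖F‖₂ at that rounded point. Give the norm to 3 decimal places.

At (-3/2, -1): F = (-10.250, -1.63212).
Jacobian J = [[-2·u + 2, 2], [-4·u + 1, 4·v + exp(v) - 5]].
At the point, J = [[5.000, 2.000], [7.000, -8.63212]] (det J = -57.16060).
Solving J·Δ = −F gives Δ = (1.605, 1.112).
Then the next iterate is (u, v)₁ = (0.105, 0.112).
Re-evaluating at (0.105, 0.112): F = (-2.57702, -2.33345), so ‖F‖₂ = 3.476.

3.476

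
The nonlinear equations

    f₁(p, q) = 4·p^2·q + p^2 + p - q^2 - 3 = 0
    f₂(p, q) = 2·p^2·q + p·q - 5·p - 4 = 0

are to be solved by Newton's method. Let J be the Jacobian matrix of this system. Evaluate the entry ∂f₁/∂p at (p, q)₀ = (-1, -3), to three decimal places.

∂f₁/∂p = 8·p·q + 2·p + 1.
At (-1, -3) this is 23.000.

23.000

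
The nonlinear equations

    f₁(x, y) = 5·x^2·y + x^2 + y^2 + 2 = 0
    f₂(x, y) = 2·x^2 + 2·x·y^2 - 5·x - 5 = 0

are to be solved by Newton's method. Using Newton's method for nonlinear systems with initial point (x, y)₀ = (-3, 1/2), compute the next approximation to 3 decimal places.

At (-3, 1/2): F = (33.750, 26.500).
Jacobian J = [[10·x·y + 2·x, 5·x^2 + 2·y], [4·x + 2·y^2 - 5, 4·x·y]].
At the point, J = [[-21.000, 46.000], [-16.500, -6.000]] (det J = 885.000).
Solving J·Δ = −F gives Δ = (1.606, 0.000).
Then the next iterate is (x, y)₁ = (-1.394, 0.500).

(-1.394, 0.500)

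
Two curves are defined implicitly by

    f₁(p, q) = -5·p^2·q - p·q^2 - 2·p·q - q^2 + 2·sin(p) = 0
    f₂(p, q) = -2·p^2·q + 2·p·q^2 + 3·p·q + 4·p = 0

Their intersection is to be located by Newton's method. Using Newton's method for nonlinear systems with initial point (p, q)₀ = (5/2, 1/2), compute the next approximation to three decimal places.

At (5/2, 1/2): F = (-17.80306, 8.750).
Jacobian J = [[-10·p·q - q^2 - 2·q + 2·cos(p), -5·p^2 - 2·p·q - 2·p - 2·q], [-4·p·q + 2·q^2 + 3·q + 4, -2·p^2 + 4·p·q + 3·p]].
At the point, J = [[-15.35229, -39.750], [1.000, 0.000]] (det J = 39.750).
Solving J·Δ = −F gives Δ = (-8.750, 2.932).
Then the next iterate is (p, q)₁ = (-6.250, 3.432).

(-6.250, 3.432)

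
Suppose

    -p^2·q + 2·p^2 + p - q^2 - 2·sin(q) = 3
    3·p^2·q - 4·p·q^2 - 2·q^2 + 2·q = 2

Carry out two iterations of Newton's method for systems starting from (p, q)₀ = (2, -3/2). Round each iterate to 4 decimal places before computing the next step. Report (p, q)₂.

(0.8491, -0.4090)

At (2, -3/2): F = (12.744990, -45.5000).
Jacobian J = [[-2·p·q + 4·p + 1, -p^2 - 2·q - 2·cos(q)], [6·p·q - 4·q^2, 3·p^2 - 8·p·q - 4·q + 2]].
At the point, J = [[15.0000, -1.141474], [-27.0000, 44.0000]] (det J = 629.180191).
Solving J·Δ = −F gives Δ = (-0.8087, 0.5378).
Then the next iterate is (p, q)₁ = (1.1913, -0.9622).
Round to (1.1913, -0.9622) and repeat: F = (3.110315, -14.284468), J = [[8.057738, -0.638228], [-10.580929, 19.276538]].
Δ = (-0.3422, 0.5532), so (p, q)₂ = (0.8491, -0.4090).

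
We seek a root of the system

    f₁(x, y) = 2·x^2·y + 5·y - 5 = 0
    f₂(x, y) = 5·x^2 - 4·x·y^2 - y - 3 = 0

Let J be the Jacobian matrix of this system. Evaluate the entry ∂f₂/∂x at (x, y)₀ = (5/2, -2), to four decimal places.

9.0000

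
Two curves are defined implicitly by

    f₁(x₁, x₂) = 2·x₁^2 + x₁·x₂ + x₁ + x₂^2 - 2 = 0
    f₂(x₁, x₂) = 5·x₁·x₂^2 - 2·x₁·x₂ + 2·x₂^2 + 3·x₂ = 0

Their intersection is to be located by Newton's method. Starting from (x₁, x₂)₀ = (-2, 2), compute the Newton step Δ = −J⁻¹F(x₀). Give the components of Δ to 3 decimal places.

(0.688, -0.280)

At (-2, 2): F = (4.000, -18.000).
Jacobian J = [[4·x₁ + x₂ + 1, x₁ + 2·x₂], [5·x₂^2 - 2·x₂, 10·x₁·x₂ - 2·x₁ + 4·x₂ + 3]].
At the point, J = [[-5.000, 2.000], [16.000, -25.000]] (det J = 93.000).
Solving J·Δ = −F gives Δ = (0.688, -0.280).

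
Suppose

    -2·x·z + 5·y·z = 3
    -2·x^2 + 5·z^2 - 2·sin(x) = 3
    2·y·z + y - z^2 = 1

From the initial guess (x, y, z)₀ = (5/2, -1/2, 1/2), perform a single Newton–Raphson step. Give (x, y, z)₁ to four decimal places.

(0.4373, 0.2500, 0.1250)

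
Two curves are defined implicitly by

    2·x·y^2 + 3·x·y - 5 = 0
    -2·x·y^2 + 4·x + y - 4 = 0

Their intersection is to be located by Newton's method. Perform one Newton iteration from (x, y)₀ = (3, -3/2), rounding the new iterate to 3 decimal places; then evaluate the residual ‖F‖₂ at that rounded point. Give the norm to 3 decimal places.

157.832

At (3, -3/2): F = (-5.000, -7.000).
Jacobian J = [[2·y^2 + 3·y, 4·x·y + 3·x], [-2·y^2 + 4, -4·x·y + 1]].
At the point, J = [[0.000, -9.000], [-0.500, 19.000]] (det J = -4.500).
Solving J·Δ = −F gives Δ = (-35.111, -0.556).
Then the next iterate is (x, y)₁ = (-32.111, -2.056).
Re-evaluating at (-32.111, -2.056): F = (-78.41448, 136.97513), so ‖F‖₂ = 157.832.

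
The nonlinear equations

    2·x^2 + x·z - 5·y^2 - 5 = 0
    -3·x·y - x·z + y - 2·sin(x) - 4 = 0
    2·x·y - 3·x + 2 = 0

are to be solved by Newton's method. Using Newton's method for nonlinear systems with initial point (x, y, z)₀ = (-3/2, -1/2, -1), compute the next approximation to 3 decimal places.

At (-3/2, -1/2, -1): F = (-0.250, -6.25501, 8.000).
Jacobian J = [[4·x + z, -10·y, x], [-3·y - z - 2·cos(x), -3·x + 1, -x], [2·y - 3, 2·x, 0]].
At the point, J = [[-7.000, 5.000, -1.500], [2.35853, 5.500, 1.500], [-4.000, -3.000, 0.000]] (det J = -83.88663).
Solving J·Δ = −F gives Δ = (1.153, 1.129, -1.784).
Then the next iterate is (x, y, z)₁ = (-0.347, 0.629, -2.784).

(-0.347, 0.629, -2.784)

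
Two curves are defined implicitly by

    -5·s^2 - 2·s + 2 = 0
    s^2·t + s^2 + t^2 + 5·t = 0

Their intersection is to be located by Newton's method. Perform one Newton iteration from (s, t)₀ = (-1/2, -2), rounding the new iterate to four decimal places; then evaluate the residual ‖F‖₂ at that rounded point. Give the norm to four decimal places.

34.6352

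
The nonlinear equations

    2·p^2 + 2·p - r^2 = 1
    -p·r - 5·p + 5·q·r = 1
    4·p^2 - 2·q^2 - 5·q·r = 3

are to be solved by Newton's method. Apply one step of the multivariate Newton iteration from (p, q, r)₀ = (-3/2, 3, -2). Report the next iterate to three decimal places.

(-1.255, 2.125, -0.880)

At (-3/2, 3, -2): F = (-3.500, -26.500, 18.000).
Jacobian J = [[4·p + 2, 0, -2·r], [-r - 5, 5·r, -p + 5·q], [8·p, -4·q - 5·r, -5·q]].
At the point, J = [[-4.000, 0.000, 4.000], [-3.000, -10.000, 16.500], [-12.000, -2.000, -15.000]] (det J = -1188.000).
Solving J·Δ = −F gives Δ = (0.245, -0.875, 1.120).
Then the next iterate is (p, q, r)₁ = (-1.255, 2.125, -0.880).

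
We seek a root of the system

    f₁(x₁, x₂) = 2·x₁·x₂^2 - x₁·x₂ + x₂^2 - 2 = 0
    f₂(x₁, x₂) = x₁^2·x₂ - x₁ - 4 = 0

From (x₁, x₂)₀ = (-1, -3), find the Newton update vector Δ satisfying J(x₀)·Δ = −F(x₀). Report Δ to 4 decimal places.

(2.0000, -4.0000)

At (-1, -3): F = (-14.0000, -6.0000).
Jacobian J = [[2·x₂^2 - x₂, 4·x₁·x₂ - x₁ + 2·x₂], [2·x₁·x₂ - 1, x₁^2]].
At the point, J = [[21.0000, 7.0000], [5.0000, 1.0000]] (det J = -14.0000).
Solving J·Δ = −F gives Δ = (2.0000, -4.0000).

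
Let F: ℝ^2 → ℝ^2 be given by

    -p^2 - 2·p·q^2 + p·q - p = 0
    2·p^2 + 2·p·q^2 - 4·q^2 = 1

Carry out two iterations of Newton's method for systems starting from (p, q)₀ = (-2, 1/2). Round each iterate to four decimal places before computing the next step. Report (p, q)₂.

(-0.9524, 0.3571)

At (-2, 1/2): F = (-2.0000, 5.0000).
Jacobian J = [[-2·p - 2·q^2 + q - 1, -4·p·q + p], [4·p + 2·q^2, 4·p·q - 8·q]].
At the point, J = [[3.0000, 2.0000], [-7.5000, -8.0000]] (det J = -9.0000).
Solving J·Δ = −F gives Δ = (0.6667, 0.0000).
Then the next iterate is (p, q)₁ = (-1.3333, 0.5000).
Round to (-1.3333, 0.5000) and repeat: F = (-0.444389, 0.888728), J = [[1.6666, 1.3333], [-4.8332, -6.6666]].
Δ = (0.3809, -0.1429), so (p, q)₂ = (-0.9524, 0.3571).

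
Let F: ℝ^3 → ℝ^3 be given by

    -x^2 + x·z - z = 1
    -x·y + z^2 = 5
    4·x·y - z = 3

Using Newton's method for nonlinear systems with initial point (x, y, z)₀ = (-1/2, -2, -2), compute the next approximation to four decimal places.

At (-1/2, -2, -2): F = (1.7500, -2.0000, 3.0000).
Jacobian J = [[-2·x + z, 0, x - 1], [-y, -x, 2·z], [4·y, 4·x, -1]].
At the point, J = [[-1.0000, 0.0000, -1.5000], [2.0000, 0.5000, -4.0000], [-8.0000, -2.0000, -1.0000]] (det J = 8.5000).
Solving J·Δ = −F gives Δ = (2.1912, -7.1176, -0.2941).
Then the next iterate is (x, y, z)₁ = (1.6912, -9.1176, -2.2941).

(1.6912, -9.1176, -2.2941)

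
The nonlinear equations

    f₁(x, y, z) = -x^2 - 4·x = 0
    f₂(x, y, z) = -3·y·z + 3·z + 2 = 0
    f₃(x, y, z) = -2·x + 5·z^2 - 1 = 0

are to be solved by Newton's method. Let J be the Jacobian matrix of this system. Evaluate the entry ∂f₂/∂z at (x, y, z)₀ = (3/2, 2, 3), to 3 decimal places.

∂f₂/∂z = -3·y + 3.
At (3/2, 2, 3) this is -3.000.

-3.000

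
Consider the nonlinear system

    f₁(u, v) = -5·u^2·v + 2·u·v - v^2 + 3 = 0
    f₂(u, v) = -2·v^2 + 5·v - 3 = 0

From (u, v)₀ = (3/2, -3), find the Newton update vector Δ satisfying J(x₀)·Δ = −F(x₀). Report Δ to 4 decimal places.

At (3/2, -3): F = (18.7500, -36.0000).
Jacobian J = [[-10·u·v + 2·v, -5·u^2 + 2·u - 2·v], [0, -4·v + 5]].
At the point, J = [[39.0000, -2.2500], [0.0000, 17.0000]] (det J = 663.0000).
Solving J·Δ = −F gives Δ = (-0.3586, 2.1176).

(-0.3586, 2.1176)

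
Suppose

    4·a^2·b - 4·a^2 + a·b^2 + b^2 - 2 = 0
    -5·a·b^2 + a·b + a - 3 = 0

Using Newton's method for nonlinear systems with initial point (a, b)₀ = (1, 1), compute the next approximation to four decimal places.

At (1, 1): F = (0.0000, -6.0000).
Jacobian J = [[8·a·b - 8·a + b^2, 4·a^2 + 2·a·b + 2·b], [-5·b^2 + b + 1, -10·a·b + a]].
At the point, J = [[1.0000, 8.0000], [-3.0000, -9.0000]] (det J = 15.0000).
Solving J·Δ = −F gives Δ = (-3.2000, 0.4000).
Then the next iterate is (a, b)₁ = (-2.2000, 1.4000).

(-2.2000, 1.4000)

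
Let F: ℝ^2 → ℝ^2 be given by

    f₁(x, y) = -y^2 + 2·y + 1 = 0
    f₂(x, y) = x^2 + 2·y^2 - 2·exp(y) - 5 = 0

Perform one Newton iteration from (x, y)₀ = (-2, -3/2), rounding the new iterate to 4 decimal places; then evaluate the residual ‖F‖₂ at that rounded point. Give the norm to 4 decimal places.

At (-2, -3/2): F = (-4.2500, 3.053740).
Jacobian J = [[0, -2·y + 2], [2·x, 4·y - 2·exp(y)]].
At the point, J = [[0.0000, 5.0000], [-4.0000, -6.446260]] (det J = 20.0000).
Solving J·Δ = −F gives Δ = (-0.6064, 0.8500).
Then the next iterate is (x, y)₁ = (-2.6064, -0.6500).
Re-evaluating at (-2.6064, -0.6500): F = (-0.7225, 1.594229), so ‖F‖₂ = 1.7503.

1.7503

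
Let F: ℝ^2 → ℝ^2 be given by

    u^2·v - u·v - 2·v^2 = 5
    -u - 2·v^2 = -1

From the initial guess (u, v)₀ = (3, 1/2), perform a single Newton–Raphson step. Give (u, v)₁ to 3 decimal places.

(18.000, -8.250)

At (3, 1/2): F = (-2.500, -2.500).
Jacobian J = [[2·u·v - v, u^2 - u - 4·v], [-1, -4·v]].
At the point, J = [[2.500, 4.000], [-1.000, -2.000]] (det J = -1.000).
Solving J·Δ = −F gives Δ = (15.000, -8.750).
Then the next iterate is (u, v)₁ = (18.000, -8.250).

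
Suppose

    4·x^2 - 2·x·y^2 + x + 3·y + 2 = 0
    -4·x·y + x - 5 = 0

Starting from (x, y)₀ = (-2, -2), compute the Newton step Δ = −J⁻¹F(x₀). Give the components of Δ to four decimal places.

At (-2, -2): F = (26.0000, -23.0000).
Jacobian J = [[8·x - 2·y^2 + 1, -4·x·y + 3], [-4·y + 1, -4·x]].
At the point, J = [[-23.0000, -13.0000], [9.0000, 8.0000]] (det J = -67.0000).
Solving J·Δ = −F gives Δ = (-1.3582, 4.4030).

(-1.3582, 4.4030)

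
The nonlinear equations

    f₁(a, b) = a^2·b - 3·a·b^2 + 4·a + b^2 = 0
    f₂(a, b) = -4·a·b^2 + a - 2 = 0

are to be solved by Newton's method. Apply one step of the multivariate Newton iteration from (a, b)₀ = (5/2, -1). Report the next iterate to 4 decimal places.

At (5/2, -1): F = (-2.7500, -9.5000).
Jacobian J = [[2·a·b - 3·b^2 + 4, a^2 - 6·a·b + 2·b], [-4·b^2 + 1, -8·a·b]].
At the point, J = [[-4.0000, 19.2500], [-3.0000, 20.0000]] (det J = -22.2500).
Solving J·Δ = −F gives Δ = (5.7472, 1.3371).
Then the next iterate is (a, b)₁ = (8.2472, 0.3371).

(8.2472, 0.3371)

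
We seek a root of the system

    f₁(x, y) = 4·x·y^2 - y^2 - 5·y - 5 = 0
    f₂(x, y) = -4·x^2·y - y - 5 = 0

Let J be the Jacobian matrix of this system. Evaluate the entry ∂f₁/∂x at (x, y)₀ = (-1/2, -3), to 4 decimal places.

36.0000

∂f₁/∂x = 4·y^2.
At (-1/2, -3) this is 36.0000.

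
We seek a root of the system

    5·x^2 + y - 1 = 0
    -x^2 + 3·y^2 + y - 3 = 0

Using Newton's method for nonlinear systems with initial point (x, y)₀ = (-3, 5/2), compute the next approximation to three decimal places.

(-1.488, 1.355)

At (-3, 5/2): F = (46.500, 9.250).
Jacobian J = [[10·x, 1], [-2·x, 6·y + 1]].
At the point, J = [[-30.000, 1.000], [6.000, 16.000]] (det J = -486.000).
Solving J·Δ = −F gives Δ = (1.512, -1.145).
Then the next iterate is (x, y)₁ = (-1.488, 1.355).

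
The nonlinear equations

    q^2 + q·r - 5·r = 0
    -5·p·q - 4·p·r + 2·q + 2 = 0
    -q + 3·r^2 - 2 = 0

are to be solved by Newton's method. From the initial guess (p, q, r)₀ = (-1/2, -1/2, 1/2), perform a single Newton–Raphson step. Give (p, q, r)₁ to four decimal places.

(14.1607, -2.1607, 0.1964)

At (-1/2, -1/2, 1/2): F = (-2.5000, 0.7500, -0.7500).
Jacobian J = [[0, 2·q + r, q - 5], [-5·q - 4·r, -5·p + 2, -4·p], [0, -1, 6·r]].
At the point, J = [[0.0000, -0.5000, -5.5000], [0.5000, 4.5000, 2.0000], [0.0000, -1.0000, 3.0000]] (det J = 3.5000).
Solving J·Δ = −F gives Δ = (14.6607, -1.6607, -0.3036).
Then the next iterate is (p, q, r)₁ = (14.1607, -2.1607, 0.1964).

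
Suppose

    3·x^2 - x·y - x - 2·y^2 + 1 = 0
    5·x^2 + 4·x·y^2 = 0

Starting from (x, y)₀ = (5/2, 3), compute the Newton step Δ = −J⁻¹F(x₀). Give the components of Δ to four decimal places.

At (5/2, 3): F = (-8.2500, 121.2500).
Jacobian J = [[6·x - y - 1, -x - 4·y], [10·x + 4·y^2, 8·x·y]].
At the point, J = [[11.0000, -14.5000], [61.0000, 60.0000]] (det J = 1544.5000).
Solving J·Δ = −F gives Δ = (-0.8178, -1.1894).

(-0.8178, -1.1894)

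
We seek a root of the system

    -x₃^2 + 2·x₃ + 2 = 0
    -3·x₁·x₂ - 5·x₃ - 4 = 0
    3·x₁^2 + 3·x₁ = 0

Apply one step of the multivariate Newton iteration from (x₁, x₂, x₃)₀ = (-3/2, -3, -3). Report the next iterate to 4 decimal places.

(-1.1250, -1.3889, -1.3750)

At (-3/2, -3, -3): F = (-13.0000, -2.5000, 2.2500).
Jacobian J = [[0, 0, -2·x₃ + 2], [-3·x₂, -3·x₁, -5], [6·x₁ + 3, 0, 0]].
At the point, J = [[0.0000, 0.0000, 8.0000], [9.0000, 4.5000, -5.0000], [-6.0000, 0.0000, 0.0000]] (det J = 216.0000).
Solving J·Δ = −F gives Δ = (0.3750, 1.6111, 1.6250).
Then the next iterate is (x₁, x₂, x₃)₁ = (-1.1250, -1.3889, -1.3750).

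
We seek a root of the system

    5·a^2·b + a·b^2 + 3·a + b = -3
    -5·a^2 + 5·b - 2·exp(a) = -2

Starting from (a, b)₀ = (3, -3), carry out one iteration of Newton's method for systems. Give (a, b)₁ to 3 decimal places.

At (3, -3): F = (-99.000, -98.17107).
Jacobian J = [[10·a·b + b^2 + 3, 5·a^2 + 2·a·b + 1], [-10·a - 2·exp(a), 5]].
At the point, J = [[-78.000, 28.000], [-70.17107, 5.000]] (det J = 1574.79007).
Solving J·Δ = −F gives Δ = (-1.431, -0.451).
Then the next iterate is (a, b)₁ = (1.569, -3.451).

(1.569, -3.451)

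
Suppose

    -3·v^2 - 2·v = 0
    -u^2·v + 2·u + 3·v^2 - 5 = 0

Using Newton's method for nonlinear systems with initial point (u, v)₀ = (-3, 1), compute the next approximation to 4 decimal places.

At (-3, 1): F = (-5.0000, -17.0000).
Jacobian J = [[0, -6·v - 2], [-2·u·v + 2, -u^2 + 6·v]].
At the point, J = [[0.0000, -8.0000], [8.0000, -3.0000]] (det J = 64.0000).
Solving J·Δ = −F gives Δ = (1.8906, -0.6250).
Then the next iterate is (u, v)₁ = (-1.1094, 0.3750).

(-1.1094, 0.3750)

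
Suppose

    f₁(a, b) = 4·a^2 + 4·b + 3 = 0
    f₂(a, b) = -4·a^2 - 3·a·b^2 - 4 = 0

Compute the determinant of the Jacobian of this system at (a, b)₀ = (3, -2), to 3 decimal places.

1008.000

J = [[8·a, 4], [-8·a - 3·b^2, -6·a·b]].
At the point, J = [[24.000, 4.000], [-36.000, 36.000]].
det J = 1008.000.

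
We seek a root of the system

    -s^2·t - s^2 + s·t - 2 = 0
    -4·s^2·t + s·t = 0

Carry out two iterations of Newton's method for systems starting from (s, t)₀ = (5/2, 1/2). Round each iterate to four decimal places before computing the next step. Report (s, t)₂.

(-0.1585, 1.7520)

At (5/2, 1/2): F = (-10.1250, -11.2500).
Jacobian J = [[-2·s·t - 2·s + t, -s^2 + s], [-8·s·t + t, -4·s^2 + s]].
At the point, J = [[-7.0000, -3.7500], [-9.5000, -22.5000]] (det J = 121.8750).
Solving J·Δ = −F gives Δ = (-1.5231, 0.1431).
Then the next iterate is (s, t)₁ = (0.9769, 0.6431).
Round to (0.9769, 0.6431) and repeat: F = (-2.939821, -1.826683), J = [[-2.567189, 0.022566], [-4.382855, -2.840434]].
Δ = (-1.1354, 1.1089), so (s, t)₂ = (-0.1585, 1.7520).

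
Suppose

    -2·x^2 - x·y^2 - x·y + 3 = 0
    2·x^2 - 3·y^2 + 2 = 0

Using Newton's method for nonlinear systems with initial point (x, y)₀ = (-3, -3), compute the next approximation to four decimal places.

At (-3, -3): F = (3.0000, -7.0000).
Jacobian J = [[-4·x - y^2 - y, -2·x·y - x], [4·x, -6·y]].
At the point, J = [[6.0000, -15.0000], [-12.0000, 18.0000]] (det J = -72.0000).
Solving J·Δ = −F gives Δ = (-0.7083, -0.0833).
Then the next iterate is (x, y)₁ = (-3.7083, -3.0833).

(-3.7083, -3.0833)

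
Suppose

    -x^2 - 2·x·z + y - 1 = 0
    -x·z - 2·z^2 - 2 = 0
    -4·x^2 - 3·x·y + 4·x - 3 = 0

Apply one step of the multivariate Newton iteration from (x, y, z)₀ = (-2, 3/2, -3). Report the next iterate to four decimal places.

At (-2, 3/2, -3): F = (-15.5000, -26.0000, -18.0000).
Jacobian J = [[-2·x - 2·z, 1, -2·x], [-z, 0, -x - 4·z], [-8·x - 3·y + 4, -3·x, 0]].
At the point, J = [[10.0000, 1.0000, 4.0000], [3.0000, 0.0000, 14.0000], [15.5000, 6.0000, 0.0000]] (det J = -551.0000).
Solving J·Δ = −F gives Δ = (0.7731, 1.0027, 1.6915).
Then the next iterate is (x, y, z)₁ = (-1.2269, 2.5027, -1.3085).

(-1.2269, 2.5027, -1.3085)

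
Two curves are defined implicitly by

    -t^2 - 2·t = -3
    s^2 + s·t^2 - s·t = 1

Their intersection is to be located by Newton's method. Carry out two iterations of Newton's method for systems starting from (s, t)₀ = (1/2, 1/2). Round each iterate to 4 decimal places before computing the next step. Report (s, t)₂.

(1.1498, 1.0017)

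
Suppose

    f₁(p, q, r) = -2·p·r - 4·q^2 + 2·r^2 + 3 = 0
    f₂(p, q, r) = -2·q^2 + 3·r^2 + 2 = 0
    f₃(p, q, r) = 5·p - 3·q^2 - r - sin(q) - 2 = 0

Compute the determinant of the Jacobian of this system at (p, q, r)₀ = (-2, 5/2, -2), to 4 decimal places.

J = [[-2·r, -8·q, -2·p + 4·r], [0, -4·q, 6·r], [5, -6·q - cos(q), -1]].
At the point, J = [[4.0000, -20.0000, -4.0000], [0.0000, -10.0000, -12.0000], [5.0000, -14.198856, -1.0000]].
det J = 358.4549.

358.4549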